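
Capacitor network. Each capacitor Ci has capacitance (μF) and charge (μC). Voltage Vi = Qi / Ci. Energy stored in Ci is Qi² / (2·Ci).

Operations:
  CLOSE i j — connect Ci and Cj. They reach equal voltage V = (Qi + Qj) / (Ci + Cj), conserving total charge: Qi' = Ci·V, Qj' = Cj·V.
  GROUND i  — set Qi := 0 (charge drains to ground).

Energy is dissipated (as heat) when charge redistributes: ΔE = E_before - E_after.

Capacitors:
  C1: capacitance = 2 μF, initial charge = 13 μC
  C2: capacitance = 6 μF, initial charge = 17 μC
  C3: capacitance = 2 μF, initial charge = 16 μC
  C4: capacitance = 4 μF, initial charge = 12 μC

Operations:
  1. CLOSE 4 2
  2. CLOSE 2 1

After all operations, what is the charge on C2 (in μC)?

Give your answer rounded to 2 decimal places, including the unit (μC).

Answer: 22.80 μC

Derivation:
Initial: C1(2μF, Q=13μC, V=6.50V), C2(6μF, Q=17μC, V=2.83V), C3(2μF, Q=16μC, V=8.00V), C4(4μF, Q=12μC, V=3.00V)
Op 1: CLOSE 4-2: Q_total=29.00, C_total=10.00, V=2.90; Q4=11.60, Q2=17.40; dissipated=0.033
Op 2: CLOSE 2-1: Q_total=30.40, C_total=8.00, V=3.80; Q2=22.80, Q1=7.60; dissipated=9.720
Final charges: Q1=7.60, Q2=22.80, Q3=16.00, Q4=11.60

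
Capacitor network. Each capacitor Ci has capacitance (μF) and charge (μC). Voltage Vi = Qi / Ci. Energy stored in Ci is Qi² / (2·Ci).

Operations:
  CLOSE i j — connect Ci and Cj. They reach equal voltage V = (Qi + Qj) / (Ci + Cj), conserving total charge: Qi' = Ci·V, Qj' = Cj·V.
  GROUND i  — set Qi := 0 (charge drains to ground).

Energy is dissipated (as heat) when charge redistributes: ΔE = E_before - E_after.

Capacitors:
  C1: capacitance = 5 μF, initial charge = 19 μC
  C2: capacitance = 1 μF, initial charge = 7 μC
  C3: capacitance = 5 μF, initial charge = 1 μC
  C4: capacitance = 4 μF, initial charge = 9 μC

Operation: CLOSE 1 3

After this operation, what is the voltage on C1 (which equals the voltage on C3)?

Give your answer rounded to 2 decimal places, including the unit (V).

Initial: C1(5μF, Q=19μC, V=3.80V), C2(1μF, Q=7μC, V=7.00V), C3(5μF, Q=1μC, V=0.20V), C4(4μF, Q=9μC, V=2.25V)
Op 1: CLOSE 1-3: Q_total=20.00, C_total=10.00, V=2.00; Q1=10.00, Q3=10.00; dissipated=16.200

Answer: 2.00 V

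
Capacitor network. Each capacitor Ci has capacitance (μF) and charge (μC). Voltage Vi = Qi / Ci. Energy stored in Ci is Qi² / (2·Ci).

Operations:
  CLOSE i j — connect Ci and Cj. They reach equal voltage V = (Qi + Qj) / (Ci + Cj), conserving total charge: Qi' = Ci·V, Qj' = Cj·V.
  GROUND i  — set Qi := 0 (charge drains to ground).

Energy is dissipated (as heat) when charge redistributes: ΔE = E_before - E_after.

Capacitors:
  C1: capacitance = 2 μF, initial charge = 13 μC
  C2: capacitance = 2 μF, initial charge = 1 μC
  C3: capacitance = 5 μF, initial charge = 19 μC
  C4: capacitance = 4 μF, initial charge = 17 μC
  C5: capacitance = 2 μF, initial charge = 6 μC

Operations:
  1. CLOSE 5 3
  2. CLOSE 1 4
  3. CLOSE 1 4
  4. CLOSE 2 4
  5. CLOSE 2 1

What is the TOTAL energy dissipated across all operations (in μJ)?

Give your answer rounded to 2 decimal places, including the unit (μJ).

Initial: C1(2μF, Q=13μC, V=6.50V), C2(2μF, Q=1μC, V=0.50V), C3(5μF, Q=19μC, V=3.80V), C4(4μF, Q=17μC, V=4.25V), C5(2μF, Q=6μC, V=3.00V)
Op 1: CLOSE 5-3: Q_total=25.00, C_total=7.00, V=3.57; Q5=7.14, Q3=17.86; dissipated=0.457
Op 2: CLOSE 1-4: Q_total=30.00, C_total=6.00, V=5.00; Q1=10.00, Q4=20.00; dissipated=3.375
Op 3: CLOSE 1-4: Q_total=30.00, C_total=6.00, V=5.00; Q1=10.00, Q4=20.00; dissipated=0.000
Op 4: CLOSE 2-4: Q_total=21.00, C_total=6.00, V=3.50; Q2=7.00, Q4=14.00; dissipated=13.500
Op 5: CLOSE 2-1: Q_total=17.00, C_total=4.00, V=4.25; Q2=8.50, Q1=8.50; dissipated=1.125
Total dissipated: 18.457 μJ

Answer: 18.46 μJ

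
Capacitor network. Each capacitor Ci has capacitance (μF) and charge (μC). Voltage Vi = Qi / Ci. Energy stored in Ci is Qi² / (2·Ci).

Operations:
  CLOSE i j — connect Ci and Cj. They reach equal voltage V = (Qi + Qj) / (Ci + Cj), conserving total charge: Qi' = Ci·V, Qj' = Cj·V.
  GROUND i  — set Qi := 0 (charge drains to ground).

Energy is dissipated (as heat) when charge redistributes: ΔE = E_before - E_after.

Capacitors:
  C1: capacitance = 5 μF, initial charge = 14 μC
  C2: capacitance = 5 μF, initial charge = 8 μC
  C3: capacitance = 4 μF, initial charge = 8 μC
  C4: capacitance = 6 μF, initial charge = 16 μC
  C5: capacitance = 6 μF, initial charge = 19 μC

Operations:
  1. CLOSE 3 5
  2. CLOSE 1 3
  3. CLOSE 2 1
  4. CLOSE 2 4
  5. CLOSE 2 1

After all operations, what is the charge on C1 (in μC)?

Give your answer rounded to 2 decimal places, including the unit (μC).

Initial: C1(5μF, Q=14μC, V=2.80V), C2(5μF, Q=8μC, V=1.60V), C3(4μF, Q=8μC, V=2.00V), C4(6μF, Q=16μC, V=2.67V), C5(6μF, Q=19μC, V=3.17V)
Op 1: CLOSE 3-5: Q_total=27.00, C_total=10.00, V=2.70; Q3=10.80, Q5=16.20; dissipated=1.633
Op 2: CLOSE 1-3: Q_total=24.80, C_total=9.00, V=2.76; Q1=13.78, Q3=11.02; dissipated=0.011
Op 3: CLOSE 2-1: Q_total=21.78, C_total=10.00, V=2.18; Q2=10.89, Q1=10.89; dissipated=1.669
Op 4: CLOSE 2-4: Q_total=26.89, C_total=11.00, V=2.44; Q2=12.22, Q4=14.67; dissipated=0.326
Op 5: CLOSE 2-1: Q_total=23.11, C_total=10.00, V=2.31; Q2=11.56, Q1=11.56; dissipated=0.089
Final charges: Q1=11.56, Q2=11.56, Q3=11.02, Q4=14.67, Q5=16.20

Answer: 11.56 μC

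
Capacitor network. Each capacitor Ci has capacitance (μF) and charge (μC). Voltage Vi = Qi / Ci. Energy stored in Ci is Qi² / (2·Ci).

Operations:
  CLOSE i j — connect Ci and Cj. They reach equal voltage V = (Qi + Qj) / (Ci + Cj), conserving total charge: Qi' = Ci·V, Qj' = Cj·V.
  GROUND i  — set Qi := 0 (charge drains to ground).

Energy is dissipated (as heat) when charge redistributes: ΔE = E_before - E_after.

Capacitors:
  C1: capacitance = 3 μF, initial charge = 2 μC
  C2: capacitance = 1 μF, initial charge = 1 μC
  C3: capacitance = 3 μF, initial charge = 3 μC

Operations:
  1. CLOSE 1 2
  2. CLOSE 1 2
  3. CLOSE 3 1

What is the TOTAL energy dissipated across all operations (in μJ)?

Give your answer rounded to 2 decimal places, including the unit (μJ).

Initial: C1(3μF, Q=2μC, V=0.67V), C2(1μF, Q=1μC, V=1.00V), C3(3μF, Q=3μC, V=1.00V)
Op 1: CLOSE 1-2: Q_total=3.00, C_total=4.00, V=0.75; Q1=2.25, Q2=0.75; dissipated=0.042
Op 2: CLOSE 1-2: Q_total=3.00, C_total=4.00, V=0.75; Q1=2.25, Q2=0.75; dissipated=0.000
Op 3: CLOSE 3-1: Q_total=5.25, C_total=6.00, V=0.88; Q3=2.62, Q1=2.62; dissipated=0.047
Total dissipated: 0.089 μJ

Answer: 0.09 μJ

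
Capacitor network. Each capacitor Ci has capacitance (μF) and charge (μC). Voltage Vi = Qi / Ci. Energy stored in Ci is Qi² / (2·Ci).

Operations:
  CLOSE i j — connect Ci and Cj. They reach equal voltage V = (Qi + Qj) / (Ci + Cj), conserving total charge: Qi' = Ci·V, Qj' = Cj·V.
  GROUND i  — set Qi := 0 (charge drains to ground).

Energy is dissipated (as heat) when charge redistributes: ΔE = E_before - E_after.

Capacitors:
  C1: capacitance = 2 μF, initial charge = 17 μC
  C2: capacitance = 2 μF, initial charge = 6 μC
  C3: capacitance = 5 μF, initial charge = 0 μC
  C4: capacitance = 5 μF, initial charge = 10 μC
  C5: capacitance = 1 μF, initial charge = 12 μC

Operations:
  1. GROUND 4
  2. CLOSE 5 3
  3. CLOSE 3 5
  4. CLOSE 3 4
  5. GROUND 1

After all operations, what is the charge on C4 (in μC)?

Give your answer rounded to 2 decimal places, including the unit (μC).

Answer: 5.00 μC

Derivation:
Initial: C1(2μF, Q=17μC, V=8.50V), C2(2μF, Q=6μC, V=3.00V), C3(5μF, Q=0μC, V=0.00V), C4(5μF, Q=10μC, V=2.00V), C5(1μF, Q=12μC, V=12.00V)
Op 1: GROUND 4: Q4=0; energy lost=10.000
Op 2: CLOSE 5-3: Q_total=12.00, C_total=6.00, V=2.00; Q5=2.00, Q3=10.00; dissipated=60.000
Op 3: CLOSE 3-5: Q_total=12.00, C_total=6.00, V=2.00; Q3=10.00, Q5=2.00; dissipated=0.000
Op 4: CLOSE 3-4: Q_total=10.00, C_total=10.00, V=1.00; Q3=5.00, Q4=5.00; dissipated=5.000
Op 5: GROUND 1: Q1=0; energy lost=72.250
Final charges: Q1=0.00, Q2=6.00, Q3=5.00, Q4=5.00, Q5=2.00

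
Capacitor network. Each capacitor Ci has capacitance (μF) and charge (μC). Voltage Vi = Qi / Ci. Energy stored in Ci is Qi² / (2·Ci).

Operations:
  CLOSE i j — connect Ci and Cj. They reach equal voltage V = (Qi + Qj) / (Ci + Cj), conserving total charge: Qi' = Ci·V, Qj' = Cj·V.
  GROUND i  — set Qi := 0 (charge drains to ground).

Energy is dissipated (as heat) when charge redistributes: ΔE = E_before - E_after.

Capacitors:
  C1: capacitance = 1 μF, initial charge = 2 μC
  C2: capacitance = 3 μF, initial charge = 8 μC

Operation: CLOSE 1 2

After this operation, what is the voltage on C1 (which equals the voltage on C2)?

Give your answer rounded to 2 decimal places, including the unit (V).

Initial: C1(1μF, Q=2μC, V=2.00V), C2(3μF, Q=8μC, V=2.67V)
Op 1: CLOSE 1-2: Q_total=10.00, C_total=4.00, V=2.50; Q1=2.50, Q2=7.50; dissipated=0.167

Answer: 2.50 V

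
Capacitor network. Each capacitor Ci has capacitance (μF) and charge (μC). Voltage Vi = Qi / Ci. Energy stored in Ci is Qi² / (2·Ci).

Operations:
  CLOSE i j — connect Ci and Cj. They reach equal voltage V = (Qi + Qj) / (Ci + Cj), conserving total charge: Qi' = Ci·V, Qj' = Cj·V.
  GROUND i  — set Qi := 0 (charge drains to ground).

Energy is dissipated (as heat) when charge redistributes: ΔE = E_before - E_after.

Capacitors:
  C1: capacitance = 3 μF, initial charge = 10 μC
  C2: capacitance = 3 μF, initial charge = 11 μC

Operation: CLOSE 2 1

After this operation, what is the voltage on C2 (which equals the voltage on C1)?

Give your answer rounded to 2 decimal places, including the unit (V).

Answer: 3.50 V

Derivation:
Initial: C1(3μF, Q=10μC, V=3.33V), C2(3μF, Q=11μC, V=3.67V)
Op 1: CLOSE 2-1: Q_total=21.00, C_total=6.00, V=3.50; Q2=10.50, Q1=10.50; dissipated=0.083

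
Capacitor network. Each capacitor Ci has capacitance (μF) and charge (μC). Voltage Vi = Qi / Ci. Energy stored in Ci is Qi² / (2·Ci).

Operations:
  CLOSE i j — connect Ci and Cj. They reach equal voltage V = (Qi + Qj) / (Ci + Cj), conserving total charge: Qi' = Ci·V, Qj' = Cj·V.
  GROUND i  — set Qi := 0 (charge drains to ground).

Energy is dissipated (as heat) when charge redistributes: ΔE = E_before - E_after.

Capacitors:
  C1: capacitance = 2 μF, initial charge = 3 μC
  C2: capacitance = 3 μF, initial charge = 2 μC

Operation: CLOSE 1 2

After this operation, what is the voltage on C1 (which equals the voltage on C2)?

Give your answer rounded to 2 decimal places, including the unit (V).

Initial: C1(2μF, Q=3μC, V=1.50V), C2(3μF, Q=2μC, V=0.67V)
Op 1: CLOSE 1-2: Q_total=5.00, C_total=5.00, V=1.00; Q1=2.00, Q2=3.00; dissipated=0.417

Answer: 1.00 V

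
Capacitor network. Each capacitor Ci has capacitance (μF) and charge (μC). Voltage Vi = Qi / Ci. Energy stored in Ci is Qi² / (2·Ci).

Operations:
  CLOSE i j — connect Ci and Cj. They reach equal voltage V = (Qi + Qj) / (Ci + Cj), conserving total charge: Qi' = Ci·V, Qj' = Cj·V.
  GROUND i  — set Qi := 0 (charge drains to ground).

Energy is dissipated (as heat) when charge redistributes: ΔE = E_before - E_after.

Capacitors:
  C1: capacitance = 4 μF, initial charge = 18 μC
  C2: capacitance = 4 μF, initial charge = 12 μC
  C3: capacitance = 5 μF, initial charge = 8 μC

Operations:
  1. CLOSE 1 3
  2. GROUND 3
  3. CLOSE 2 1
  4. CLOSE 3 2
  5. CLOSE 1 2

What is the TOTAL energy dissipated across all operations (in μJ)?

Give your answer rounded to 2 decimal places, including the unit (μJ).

Answer: 42.53 μJ

Derivation:
Initial: C1(4μF, Q=18μC, V=4.50V), C2(4μF, Q=12μC, V=3.00V), C3(5μF, Q=8μC, V=1.60V)
Op 1: CLOSE 1-3: Q_total=26.00, C_total=9.00, V=2.89; Q1=11.56, Q3=14.44; dissipated=9.344
Op 2: GROUND 3: Q3=0; energy lost=20.864
Op 3: CLOSE 2-1: Q_total=23.56, C_total=8.00, V=2.94; Q2=11.78, Q1=11.78; dissipated=0.012
Op 4: CLOSE 3-2: Q_total=11.78, C_total=9.00, V=1.31; Q3=6.54, Q2=5.23; dissipated=9.633
Op 5: CLOSE 1-2: Q_total=17.01, C_total=8.00, V=2.13; Q1=8.51, Q2=8.51; dissipated=2.676
Total dissipated: 42.530 μJ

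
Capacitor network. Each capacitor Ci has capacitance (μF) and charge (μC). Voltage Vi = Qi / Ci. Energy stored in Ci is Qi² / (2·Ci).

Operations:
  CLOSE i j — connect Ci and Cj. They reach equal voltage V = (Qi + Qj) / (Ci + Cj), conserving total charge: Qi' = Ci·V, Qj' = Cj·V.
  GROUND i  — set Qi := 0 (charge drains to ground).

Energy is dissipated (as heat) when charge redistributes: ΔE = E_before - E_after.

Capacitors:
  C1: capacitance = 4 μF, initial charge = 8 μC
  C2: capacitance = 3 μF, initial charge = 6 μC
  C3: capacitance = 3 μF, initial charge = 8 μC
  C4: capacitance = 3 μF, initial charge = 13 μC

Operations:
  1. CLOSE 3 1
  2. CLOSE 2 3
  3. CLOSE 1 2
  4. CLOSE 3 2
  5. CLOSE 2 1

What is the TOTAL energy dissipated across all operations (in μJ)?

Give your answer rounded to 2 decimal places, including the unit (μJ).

Initial: C1(4μF, Q=8μC, V=2.00V), C2(3μF, Q=6μC, V=2.00V), C3(3μF, Q=8μC, V=2.67V), C4(3μF, Q=13μC, V=4.33V)
Op 1: CLOSE 3-1: Q_total=16.00, C_total=7.00, V=2.29; Q3=6.86, Q1=9.14; dissipated=0.381
Op 2: CLOSE 2-3: Q_total=12.86, C_total=6.00, V=2.14; Q2=6.43, Q3=6.43; dissipated=0.061
Op 3: CLOSE 1-2: Q_total=15.57, C_total=7.00, V=2.22; Q1=8.90, Q2=6.67; dissipated=0.017
Op 4: CLOSE 3-2: Q_total=13.10, C_total=6.00, V=2.18; Q3=6.55, Q2=6.55; dissipated=0.005
Op 5: CLOSE 2-1: Q_total=15.45, C_total=7.00, V=2.21; Q2=6.62, Q1=8.83; dissipated=0.001
Total dissipated: 0.466 μJ

Answer: 0.47 μJ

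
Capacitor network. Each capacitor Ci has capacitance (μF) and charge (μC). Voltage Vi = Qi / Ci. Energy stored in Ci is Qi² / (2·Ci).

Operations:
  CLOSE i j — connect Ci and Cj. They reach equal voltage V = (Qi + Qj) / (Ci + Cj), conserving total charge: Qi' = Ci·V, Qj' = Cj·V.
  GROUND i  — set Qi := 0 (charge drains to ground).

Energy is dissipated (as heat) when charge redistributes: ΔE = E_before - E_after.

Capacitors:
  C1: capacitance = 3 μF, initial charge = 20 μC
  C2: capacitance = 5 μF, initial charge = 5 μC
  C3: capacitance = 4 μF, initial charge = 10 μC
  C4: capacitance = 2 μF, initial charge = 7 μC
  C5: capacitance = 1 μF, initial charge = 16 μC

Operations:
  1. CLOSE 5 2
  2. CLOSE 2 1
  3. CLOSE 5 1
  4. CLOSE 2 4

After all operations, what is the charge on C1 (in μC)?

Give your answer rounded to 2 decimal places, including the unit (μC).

Initial: C1(3μF, Q=20μC, V=6.67V), C2(5μF, Q=5μC, V=1.00V), C3(4μF, Q=10μC, V=2.50V), C4(2μF, Q=7μC, V=3.50V), C5(1μF, Q=16μC, V=16.00V)
Op 1: CLOSE 5-2: Q_total=21.00, C_total=6.00, V=3.50; Q5=3.50, Q2=17.50; dissipated=93.750
Op 2: CLOSE 2-1: Q_total=37.50, C_total=8.00, V=4.69; Q2=23.44, Q1=14.06; dissipated=9.401
Op 3: CLOSE 5-1: Q_total=17.56, C_total=4.00, V=4.39; Q5=4.39, Q1=13.17; dissipated=0.529
Op 4: CLOSE 2-4: Q_total=30.44, C_total=7.00, V=4.35; Q2=21.74, Q4=8.70; dissipated=1.007
Final charges: Q1=13.17, Q2=21.74, Q3=10.00, Q4=8.70, Q5=4.39

Answer: 13.17 μC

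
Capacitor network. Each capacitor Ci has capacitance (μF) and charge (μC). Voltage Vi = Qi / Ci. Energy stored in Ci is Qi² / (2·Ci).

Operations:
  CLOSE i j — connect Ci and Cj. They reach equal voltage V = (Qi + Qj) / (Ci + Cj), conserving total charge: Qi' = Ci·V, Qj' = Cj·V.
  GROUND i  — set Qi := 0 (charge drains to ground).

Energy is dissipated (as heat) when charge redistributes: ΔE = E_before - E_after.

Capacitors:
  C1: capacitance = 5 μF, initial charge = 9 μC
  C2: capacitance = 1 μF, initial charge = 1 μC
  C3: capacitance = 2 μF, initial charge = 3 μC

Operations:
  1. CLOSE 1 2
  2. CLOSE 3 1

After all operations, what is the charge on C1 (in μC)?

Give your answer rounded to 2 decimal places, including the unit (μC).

Answer: 8.10 μC

Derivation:
Initial: C1(5μF, Q=9μC, V=1.80V), C2(1μF, Q=1μC, V=1.00V), C3(2μF, Q=3μC, V=1.50V)
Op 1: CLOSE 1-2: Q_total=10.00, C_total=6.00, V=1.67; Q1=8.33, Q2=1.67; dissipated=0.267
Op 2: CLOSE 3-1: Q_total=11.33, C_total=7.00, V=1.62; Q3=3.24, Q1=8.10; dissipated=0.020
Final charges: Q1=8.10, Q2=1.67, Q3=3.24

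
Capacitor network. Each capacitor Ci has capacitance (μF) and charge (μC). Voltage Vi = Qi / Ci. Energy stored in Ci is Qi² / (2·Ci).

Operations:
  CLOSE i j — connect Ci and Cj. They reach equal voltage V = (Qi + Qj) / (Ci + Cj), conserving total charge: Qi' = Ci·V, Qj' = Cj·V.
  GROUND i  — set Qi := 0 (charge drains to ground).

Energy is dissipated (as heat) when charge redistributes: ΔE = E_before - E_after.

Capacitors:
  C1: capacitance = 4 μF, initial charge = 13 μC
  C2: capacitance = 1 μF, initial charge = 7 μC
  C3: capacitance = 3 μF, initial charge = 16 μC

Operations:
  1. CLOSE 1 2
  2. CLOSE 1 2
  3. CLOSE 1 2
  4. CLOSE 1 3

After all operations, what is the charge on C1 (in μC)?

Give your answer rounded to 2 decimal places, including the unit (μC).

Answer: 18.29 μC

Derivation:
Initial: C1(4μF, Q=13μC, V=3.25V), C2(1μF, Q=7μC, V=7.00V), C3(3μF, Q=16μC, V=5.33V)
Op 1: CLOSE 1-2: Q_total=20.00, C_total=5.00, V=4.00; Q1=16.00, Q2=4.00; dissipated=5.625
Op 2: CLOSE 1-2: Q_total=20.00, C_total=5.00, V=4.00; Q1=16.00, Q2=4.00; dissipated=0.000
Op 3: CLOSE 1-2: Q_total=20.00, C_total=5.00, V=4.00; Q1=16.00, Q2=4.00; dissipated=0.000
Op 4: CLOSE 1-3: Q_total=32.00, C_total=7.00, V=4.57; Q1=18.29, Q3=13.71; dissipated=1.524
Final charges: Q1=18.29, Q2=4.00, Q3=13.71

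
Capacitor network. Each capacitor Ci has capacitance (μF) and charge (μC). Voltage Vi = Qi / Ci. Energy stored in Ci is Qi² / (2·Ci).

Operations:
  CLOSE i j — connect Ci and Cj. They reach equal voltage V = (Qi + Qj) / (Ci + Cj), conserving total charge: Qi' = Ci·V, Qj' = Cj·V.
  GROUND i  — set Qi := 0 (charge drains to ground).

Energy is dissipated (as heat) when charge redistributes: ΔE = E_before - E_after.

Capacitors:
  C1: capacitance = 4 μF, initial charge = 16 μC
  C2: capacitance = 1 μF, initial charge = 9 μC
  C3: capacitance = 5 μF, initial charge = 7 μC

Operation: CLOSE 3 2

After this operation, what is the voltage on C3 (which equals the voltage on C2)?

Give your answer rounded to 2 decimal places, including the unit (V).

Answer: 2.67 V

Derivation:
Initial: C1(4μF, Q=16μC, V=4.00V), C2(1μF, Q=9μC, V=9.00V), C3(5μF, Q=7μC, V=1.40V)
Op 1: CLOSE 3-2: Q_total=16.00, C_total=6.00, V=2.67; Q3=13.33, Q2=2.67; dissipated=24.067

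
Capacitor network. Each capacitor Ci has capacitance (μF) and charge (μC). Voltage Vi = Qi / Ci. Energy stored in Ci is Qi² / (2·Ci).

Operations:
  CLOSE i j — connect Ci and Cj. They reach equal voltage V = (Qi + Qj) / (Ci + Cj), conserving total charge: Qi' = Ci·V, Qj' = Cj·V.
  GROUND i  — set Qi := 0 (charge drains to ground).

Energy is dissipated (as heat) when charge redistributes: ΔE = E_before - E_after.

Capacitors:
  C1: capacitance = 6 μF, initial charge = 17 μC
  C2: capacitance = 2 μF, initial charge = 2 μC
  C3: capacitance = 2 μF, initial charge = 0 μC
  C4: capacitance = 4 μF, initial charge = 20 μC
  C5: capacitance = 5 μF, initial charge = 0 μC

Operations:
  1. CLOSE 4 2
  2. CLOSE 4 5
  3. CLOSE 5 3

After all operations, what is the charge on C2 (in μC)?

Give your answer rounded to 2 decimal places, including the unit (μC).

Initial: C1(6μF, Q=17μC, V=2.83V), C2(2μF, Q=2μC, V=1.00V), C3(2μF, Q=0μC, V=0.00V), C4(4μF, Q=20μC, V=5.00V), C5(5μF, Q=0μC, V=0.00V)
Op 1: CLOSE 4-2: Q_total=22.00, C_total=6.00, V=3.67; Q4=14.67, Q2=7.33; dissipated=10.667
Op 2: CLOSE 4-5: Q_total=14.67, C_total=9.00, V=1.63; Q4=6.52, Q5=8.15; dissipated=14.938
Op 3: CLOSE 5-3: Q_total=8.15, C_total=7.00, V=1.16; Q5=5.82, Q3=2.33; dissipated=1.897
Final charges: Q1=17.00, Q2=7.33, Q3=2.33, Q4=6.52, Q5=5.82

Answer: 7.33 μC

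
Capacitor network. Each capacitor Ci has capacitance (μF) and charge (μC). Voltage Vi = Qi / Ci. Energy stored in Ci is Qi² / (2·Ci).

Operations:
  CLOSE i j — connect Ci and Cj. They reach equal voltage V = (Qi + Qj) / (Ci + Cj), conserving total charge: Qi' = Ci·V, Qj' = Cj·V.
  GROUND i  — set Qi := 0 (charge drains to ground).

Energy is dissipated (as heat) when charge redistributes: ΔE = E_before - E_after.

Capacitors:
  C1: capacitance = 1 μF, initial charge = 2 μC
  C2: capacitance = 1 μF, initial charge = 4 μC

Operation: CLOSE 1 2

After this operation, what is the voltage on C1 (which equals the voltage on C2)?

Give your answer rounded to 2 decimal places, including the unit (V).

Initial: C1(1μF, Q=2μC, V=2.00V), C2(1μF, Q=4μC, V=4.00V)
Op 1: CLOSE 1-2: Q_total=6.00, C_total=2.00, V=3.00; Q1=3.00, Q2=3.00; dissipated=1.000

Answer: 3.00 V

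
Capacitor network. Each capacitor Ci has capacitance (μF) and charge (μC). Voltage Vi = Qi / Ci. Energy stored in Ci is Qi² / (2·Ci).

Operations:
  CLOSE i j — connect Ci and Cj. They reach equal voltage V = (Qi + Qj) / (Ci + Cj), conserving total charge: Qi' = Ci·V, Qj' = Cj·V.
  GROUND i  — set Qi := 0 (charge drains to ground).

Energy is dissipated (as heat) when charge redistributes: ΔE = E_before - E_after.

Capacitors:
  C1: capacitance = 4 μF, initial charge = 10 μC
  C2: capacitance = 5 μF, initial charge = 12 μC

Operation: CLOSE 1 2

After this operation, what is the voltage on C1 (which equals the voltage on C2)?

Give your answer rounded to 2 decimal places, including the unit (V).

Answer: 2.44 V

Derivation:
Initial: C1(4μF, Q=10μC, V=2.50V), C2(5μF, Q=12μC, V=2.40V)
Op 1: CLOSE 1-2: Q_total=22.00, C_total=9.00, V=2.44; Q1=9.78, Q2=12.22; dissipated=0.011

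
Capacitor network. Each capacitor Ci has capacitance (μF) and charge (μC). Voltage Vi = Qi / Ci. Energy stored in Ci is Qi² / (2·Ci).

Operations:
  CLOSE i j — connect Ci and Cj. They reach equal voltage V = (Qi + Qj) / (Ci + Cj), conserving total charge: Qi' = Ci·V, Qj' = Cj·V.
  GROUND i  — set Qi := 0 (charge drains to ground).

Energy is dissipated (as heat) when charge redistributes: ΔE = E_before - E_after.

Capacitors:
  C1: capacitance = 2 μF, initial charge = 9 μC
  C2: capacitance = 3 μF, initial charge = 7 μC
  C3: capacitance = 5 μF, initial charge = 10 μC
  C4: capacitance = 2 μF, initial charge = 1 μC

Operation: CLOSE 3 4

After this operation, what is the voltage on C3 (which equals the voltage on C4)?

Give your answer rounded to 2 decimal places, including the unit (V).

Answer: 1.57 V

Derivation:
Initial: C1(2μF, Q=9μC, V=4.50V), C2(3μF, Q=7μC, V=2.33V), C3(5μF, Q=10μC, V=2.00V), C4(2μF, Q=1μC, V=0.50V)
Op 1: CLOSE 3-4: Q_total=11.00, C_total=7.00, V=1.57; Q3=7.86, Q4=3.14; dissipated=1.607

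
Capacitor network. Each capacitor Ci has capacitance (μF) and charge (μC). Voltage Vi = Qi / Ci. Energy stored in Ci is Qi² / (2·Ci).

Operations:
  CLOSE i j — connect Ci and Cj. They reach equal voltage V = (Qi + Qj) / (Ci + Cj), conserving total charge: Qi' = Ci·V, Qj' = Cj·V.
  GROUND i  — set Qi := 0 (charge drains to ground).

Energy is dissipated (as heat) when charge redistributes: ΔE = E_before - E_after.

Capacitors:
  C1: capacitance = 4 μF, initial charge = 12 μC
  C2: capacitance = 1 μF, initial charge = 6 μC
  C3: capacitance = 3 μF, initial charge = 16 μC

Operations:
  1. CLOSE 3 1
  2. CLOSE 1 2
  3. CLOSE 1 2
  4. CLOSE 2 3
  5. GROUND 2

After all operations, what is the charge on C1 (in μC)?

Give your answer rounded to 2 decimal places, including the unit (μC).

Answer: 17.60 μC

Derivation:
Initial: C1(4μF, Q=12μC, V=3.00V), C2(1μF, Q=6μC, V=6.00V), C3(3μF, Q=16μC, V=5.33V)
Op 1: CLOSE 3-1: Q_total=28.00, C_total=7.00, V=4.00; Q3=12.00, Q1=16.00; dissipated=4.667
Op 2: CLOSE 1-2: Q_total=22.00, C_total=5.00, V=4.40; Q1=17.60, Q2=4.40; dissipated=1.600
Op 3: CLOSE 1-2: Q_total=22.00, C_total=5.00, V=4.40; Q1=17.60, Q2=4.40; dissipated=0.000
Op 4: CLOSE 2-3: Q_total=16.40, C_total=4.00, V=4.10; Q2=4.10, Q3=12.30; dissipated=0.060
Op 5: GROUND 2: Q2=0; energy lost=8.405
Final charges: Q1=17.60, Q2=0.00, Q3=12.30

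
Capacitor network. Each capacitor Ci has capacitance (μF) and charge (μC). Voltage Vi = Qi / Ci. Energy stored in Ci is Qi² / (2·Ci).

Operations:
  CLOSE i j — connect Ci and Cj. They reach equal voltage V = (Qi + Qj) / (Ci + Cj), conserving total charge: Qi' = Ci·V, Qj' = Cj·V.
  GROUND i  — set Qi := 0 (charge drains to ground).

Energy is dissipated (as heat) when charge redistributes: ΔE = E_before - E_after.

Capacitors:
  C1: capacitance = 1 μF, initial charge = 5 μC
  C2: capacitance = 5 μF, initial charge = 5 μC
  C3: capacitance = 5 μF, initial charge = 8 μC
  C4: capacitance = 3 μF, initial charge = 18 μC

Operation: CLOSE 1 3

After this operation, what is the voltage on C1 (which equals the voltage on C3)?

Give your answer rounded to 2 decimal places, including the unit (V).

Answer: 2.17 V

Derivation:
Initial: C1(1μF, Q=5μC, V=5.00V), C2(5μF, Q=5μC, V=1.00V), C3(5μF, Q=8μC, V=1.60V), C4(3μF, Q=18μC, V=6.00V)
Op 1: CLOSE 1-3: Q_total=13.00, C_total=6.00, V=2.17; Q1=2.17, Q3=10.83; dissipated=4.817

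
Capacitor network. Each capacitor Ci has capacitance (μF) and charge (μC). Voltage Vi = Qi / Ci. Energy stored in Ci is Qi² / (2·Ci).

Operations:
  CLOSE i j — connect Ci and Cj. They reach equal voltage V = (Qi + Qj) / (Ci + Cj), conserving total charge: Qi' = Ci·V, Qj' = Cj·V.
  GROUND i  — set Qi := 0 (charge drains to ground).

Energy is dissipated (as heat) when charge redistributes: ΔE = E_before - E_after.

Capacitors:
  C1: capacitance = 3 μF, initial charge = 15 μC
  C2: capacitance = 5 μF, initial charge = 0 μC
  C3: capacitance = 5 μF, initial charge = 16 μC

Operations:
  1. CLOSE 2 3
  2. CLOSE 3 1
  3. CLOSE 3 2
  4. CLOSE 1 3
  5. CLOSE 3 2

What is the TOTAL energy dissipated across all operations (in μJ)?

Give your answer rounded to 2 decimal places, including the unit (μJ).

Initial: C1(3μF, Q=15μC, V=5.00V), C2(5μF, Q=0μC, V=0.00V), C3(5μF, Q=16μC, V=3.20V)
Op 1: CLOSE 2-3: Q_total=16.00, C_total=10.00, V=1.60; Q2=8.00, Q3=8.00; dissipated=12.800
Op 2: CLOSE 3-1: Q_total=23.00, C_total=8.00, V=2.88; Q3=14.38, Q1=8.62; dissipated=10.838
Op 3: CLOSE 3-2: Q_total=22.38, C_total=10.00, V=2.24; Q3=11.19, Q2=11.19; dissipated=2.032
Op 4: CLOSE 1-3: Q_total=19.81, C_total=8.00, V=2.48; Q1=7.43, Q3=12.38; dissipated=0.381
Op 5: CLOSE 3-2: Q_total=23.57, C_total=10.00, V=2.36; Q3=11.79, Q2=11.79; dissipated=0.071
Total dissipated: 26.122 μJ

Answer: 26.12 μJ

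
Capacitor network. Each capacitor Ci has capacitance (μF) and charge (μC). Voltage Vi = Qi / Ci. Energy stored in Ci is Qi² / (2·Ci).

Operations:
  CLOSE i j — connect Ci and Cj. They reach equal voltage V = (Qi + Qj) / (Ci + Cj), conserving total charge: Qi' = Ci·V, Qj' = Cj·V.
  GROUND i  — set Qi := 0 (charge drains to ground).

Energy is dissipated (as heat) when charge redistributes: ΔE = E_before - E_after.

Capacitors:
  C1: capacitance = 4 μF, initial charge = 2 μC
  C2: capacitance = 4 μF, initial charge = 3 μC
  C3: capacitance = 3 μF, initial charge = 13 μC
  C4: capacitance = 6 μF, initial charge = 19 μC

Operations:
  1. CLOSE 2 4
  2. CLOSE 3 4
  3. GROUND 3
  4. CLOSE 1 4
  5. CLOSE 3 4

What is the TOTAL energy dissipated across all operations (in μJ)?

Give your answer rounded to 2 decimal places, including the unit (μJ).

Answer: 35.04 μJ

Derivation:
Initial: C1(4μF, Q=2μC, V=0.50V), C2(4μF, Q=3μC, V=0.75V), C3(3μF, Q=13μC, V=4.33V), C4(6μF, Q=19μC, V=3.17V)
Op 1: CLOSE 2-4: Q_total=22.00, C_total=10.00, V=2.20; Q2=8.80, Q4=13.20; dissipated=7.008
Op 2: CLOSE 3-4: Q_total=26.20, C_total=9.00, V=2.91; Q3=8.73, Q4=17.47; dissipated=4.551
Op 3: GROUND 3: Q3=0; energy lost=12.712
Op 4: CLOSE 1-4: Q_total=19.47, C_total=10.00, V=1.95; Q1=7.79, Q4=11.68; dissipated=6.976
Op 5: CLOSE 3-4: Q_total=11.68, C_total=9.00, V=1.30; Q3=3.89, Q4=7.79; dissipated=3.790
Total dissipated: 35.037 μJ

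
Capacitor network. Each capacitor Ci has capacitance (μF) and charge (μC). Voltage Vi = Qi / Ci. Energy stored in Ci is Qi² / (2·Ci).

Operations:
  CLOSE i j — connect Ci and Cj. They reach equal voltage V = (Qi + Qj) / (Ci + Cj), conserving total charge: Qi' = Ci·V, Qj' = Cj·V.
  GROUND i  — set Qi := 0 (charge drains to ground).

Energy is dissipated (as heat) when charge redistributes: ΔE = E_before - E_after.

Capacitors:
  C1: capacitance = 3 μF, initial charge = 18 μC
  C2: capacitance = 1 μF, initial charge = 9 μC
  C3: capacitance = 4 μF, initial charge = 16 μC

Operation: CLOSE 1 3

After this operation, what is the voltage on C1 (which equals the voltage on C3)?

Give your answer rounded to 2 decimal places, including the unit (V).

Initial: C1(3μF, Q=18μC, V=6.00V), C2(1μF, Q=9μC, V=9.00V), C3(4μF, Q=16μC, V=4.00V)
Op 1: CLOSE 1-3: Q_total=34.00, C_total=7.00, V=4.86; Q1=14.57, Q3=19.43; dissipated=3.429

Answer: 4.86 V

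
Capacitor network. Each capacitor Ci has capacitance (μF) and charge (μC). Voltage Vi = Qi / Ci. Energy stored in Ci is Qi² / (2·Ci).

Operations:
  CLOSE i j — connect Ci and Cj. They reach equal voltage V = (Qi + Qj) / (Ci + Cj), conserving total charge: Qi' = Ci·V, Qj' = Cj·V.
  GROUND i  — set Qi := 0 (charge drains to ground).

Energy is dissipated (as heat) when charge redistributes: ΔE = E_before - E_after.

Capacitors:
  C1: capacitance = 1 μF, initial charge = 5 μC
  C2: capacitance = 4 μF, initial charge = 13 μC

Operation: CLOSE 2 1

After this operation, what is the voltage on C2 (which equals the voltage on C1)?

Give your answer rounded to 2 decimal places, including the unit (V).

Initial: C1(1μF, Q=5μC, V=5.00V), C2(4μF, Q=13μC, V=3.25V)
Op 1: CLOSE 2-1: Q_total=18.00, C_total=5.00, V=3.60; Q2=14.40, Q1=3.60; dissipated=1.225

Answer: 3.60 V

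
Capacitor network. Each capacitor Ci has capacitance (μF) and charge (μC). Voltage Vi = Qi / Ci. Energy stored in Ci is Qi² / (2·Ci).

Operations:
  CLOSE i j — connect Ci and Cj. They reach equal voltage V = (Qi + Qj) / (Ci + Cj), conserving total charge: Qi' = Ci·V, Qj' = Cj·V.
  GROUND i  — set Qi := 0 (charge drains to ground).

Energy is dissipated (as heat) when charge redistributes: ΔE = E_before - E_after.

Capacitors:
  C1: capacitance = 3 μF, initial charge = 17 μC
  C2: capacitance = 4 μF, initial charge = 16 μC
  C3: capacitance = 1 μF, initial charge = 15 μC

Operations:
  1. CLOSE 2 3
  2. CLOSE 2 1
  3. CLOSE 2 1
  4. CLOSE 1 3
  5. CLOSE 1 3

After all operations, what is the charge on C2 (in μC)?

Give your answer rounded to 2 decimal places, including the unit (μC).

Answer: 23.89 μC

Derivation:
Initial: C1(3μF, Q=17μC, V=5.67V), C2(4μF, Q=16μC, V=4.00V), C3(1μF, Q=15μC, V=15.00V)
Op 1: CLOSE 2-3: Q_total=31.00, C_total=5.00, V=6.20; Q2=24.80, Q3=6.20; dissipated=48.400
Op 2: CLOSE 2-1: Q_total=41.80, C_total=7.00, V=5.97; Q2=23.89, Q1=17.91; dissipated=0.244
Op 3: CLOSE 2-1: Q_total=41.80, C_total=7.00, V=5.97; Q2=23.89, Q1=17.91; dissipated=0.000
Op 4: CLOSE 1-3: Q_total=24.11, C_total=4.00, V=6.03; Q1=18.09, Q3=6.03; dissipated=0.020
Op 5: CLOSE 1-3: Q_total=24.11, C_total=4.00, V=6.03; Q1=18.09, Q3=6.03; dissipated=0.000
Final charges: Q1=18.09, Q2=23.89, Q3=6.03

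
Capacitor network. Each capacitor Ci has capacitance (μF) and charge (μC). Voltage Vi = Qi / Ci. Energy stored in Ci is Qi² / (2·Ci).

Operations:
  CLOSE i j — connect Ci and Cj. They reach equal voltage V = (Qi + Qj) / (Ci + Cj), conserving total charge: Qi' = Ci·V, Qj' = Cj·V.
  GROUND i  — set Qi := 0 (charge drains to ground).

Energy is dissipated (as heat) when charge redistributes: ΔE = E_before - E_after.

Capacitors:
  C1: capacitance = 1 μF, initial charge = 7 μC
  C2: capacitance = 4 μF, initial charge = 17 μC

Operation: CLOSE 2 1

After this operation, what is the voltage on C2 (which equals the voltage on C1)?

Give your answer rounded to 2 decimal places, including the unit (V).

Answer: 4.80 V

Derivation:
Initial: C1(1μF, Q=7μC, V=7.00V), C2(4μF, Q=17μC, V=4.25V)
Op 1: CLOSE 2-1: Q_total=24.00, C_total=5.00, V=4.80; Q2=19.20, Q1=4.80; dissipated=3.025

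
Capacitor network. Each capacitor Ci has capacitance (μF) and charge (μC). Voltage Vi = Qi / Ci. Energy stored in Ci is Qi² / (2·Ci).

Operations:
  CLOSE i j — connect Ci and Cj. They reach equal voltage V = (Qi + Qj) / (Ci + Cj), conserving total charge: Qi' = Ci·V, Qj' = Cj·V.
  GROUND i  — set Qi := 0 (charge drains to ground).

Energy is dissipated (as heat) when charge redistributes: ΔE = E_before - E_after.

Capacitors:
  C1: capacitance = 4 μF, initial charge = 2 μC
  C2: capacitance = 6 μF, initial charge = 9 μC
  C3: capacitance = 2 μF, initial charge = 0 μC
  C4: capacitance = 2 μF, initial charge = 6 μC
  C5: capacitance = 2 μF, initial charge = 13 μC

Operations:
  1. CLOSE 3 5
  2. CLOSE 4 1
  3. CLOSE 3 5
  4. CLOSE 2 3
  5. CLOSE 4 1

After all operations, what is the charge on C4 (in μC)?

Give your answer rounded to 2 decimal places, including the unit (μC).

Initial: C1(4μF, Q=2μC, V=0.50V), C2(6μF, Q=9μC, V=1.50V), C3(2μF, Q=0μC, V=0.00V), C4(2μF, Q=6μC, V=3.00V), C5(2μF, Q=13μC, V=6.50V)
Op 1: CLOSE 3-5: Q_total=13.00, C_total=4.00, V=3.25; Q3=6.50, Q5=6.50; dissipated=21.125
Op 2: CLOSE 4-1: Q_total=8.00, C_total=6.00, V=1.33; Q4=2.67, Q1=5.33; dissipated=4.167
Op 3: CLOSE 3-5: Q_total=13.00, C_total=4.00, V=3.25; Q3=6.50, Q5=6.50; dissipated=0.000
Op 4: CLOSE 2-3: Q_total=15.50, C_total=8.00, V=1.94; Q2=11.62, Q3=3.88; dissipated=2.297
Op 5: CLOSE 4-1: Q_total=8.00, C_total=6.00, V=1.33; Q4=2.67, Q1=5.33; dissipated=0.000
Final charges: Q1=5.33, Q2=11.62, Q3=3.88, Q4=2.67, Q5=6.50

Answer: 2.67 μC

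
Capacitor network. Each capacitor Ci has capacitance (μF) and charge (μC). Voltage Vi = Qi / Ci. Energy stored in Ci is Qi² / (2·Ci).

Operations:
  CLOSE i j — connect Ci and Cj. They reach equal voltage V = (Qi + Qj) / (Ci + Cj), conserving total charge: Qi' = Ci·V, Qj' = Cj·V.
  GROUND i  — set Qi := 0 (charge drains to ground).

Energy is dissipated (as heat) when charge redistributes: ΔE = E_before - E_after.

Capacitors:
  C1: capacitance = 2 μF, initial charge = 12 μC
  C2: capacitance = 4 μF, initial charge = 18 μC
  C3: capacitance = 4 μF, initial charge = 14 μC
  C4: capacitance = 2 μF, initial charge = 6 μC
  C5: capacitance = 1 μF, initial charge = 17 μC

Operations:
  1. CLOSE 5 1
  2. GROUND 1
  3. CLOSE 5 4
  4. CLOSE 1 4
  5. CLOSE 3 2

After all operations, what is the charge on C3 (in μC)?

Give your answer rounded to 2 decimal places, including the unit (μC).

Initial: C1(2μF, Q=12μC, V=6.00V), C2(4μF, Q=18μC, V=4.50V), C3(4μF, Q=14μC, V=3.50V), C4(2μF, Q=6μC, V=3.00V), C5(1μF, Q=17μC, V=17.00V)
Op 1: CLOSE 5-1: Q_total=29.00, C_total=3.00, V=9.67; Q5=9.67, Q1=19.33; dissipated=40.333
Op 2: GROUND 1: Q1=0; energy lost=93.444
Op 3: CLOSE 5-4: Q_total=15.67, C_total=3.00, V=5.22; Q5=5.22, Q4=10.44; dissipated=14.815
Op 4: CLOSE 1-4: Q_total=10.44, C_total=4.00, V=2.61; Q1=5.22, Q4=5.22; dissipated=13.636
Op 5: CLOSE 3-2: Q_total=32.00, C_total=8.00, V=4.00; Q3=16.00, Q2=16.00; dissipated=1.000
Final charges: Q1=5.22, Q2=16.00, Q3=16.00, Q4=5.22, Q5=5.22

Answer: 16.00 μC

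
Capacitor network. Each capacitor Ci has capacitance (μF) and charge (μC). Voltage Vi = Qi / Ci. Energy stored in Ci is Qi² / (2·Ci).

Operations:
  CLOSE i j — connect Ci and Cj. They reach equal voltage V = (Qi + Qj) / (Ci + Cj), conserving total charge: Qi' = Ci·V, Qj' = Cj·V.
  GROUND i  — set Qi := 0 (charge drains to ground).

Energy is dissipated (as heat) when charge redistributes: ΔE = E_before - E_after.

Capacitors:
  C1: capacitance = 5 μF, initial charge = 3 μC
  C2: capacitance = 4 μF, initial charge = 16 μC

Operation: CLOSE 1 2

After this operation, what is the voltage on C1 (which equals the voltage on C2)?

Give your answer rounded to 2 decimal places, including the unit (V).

Initial: C1(5μF, Q=3μC, V=0.60V), C2(4μF, Q=16μC, V=4.00V)
Op 1: CLOSE 1-2: Q_total=19.00, C_total=9.00, V=2.11; Q1=10.56, Q2=8.44; dissipated=12.844

Answer: 2.11 V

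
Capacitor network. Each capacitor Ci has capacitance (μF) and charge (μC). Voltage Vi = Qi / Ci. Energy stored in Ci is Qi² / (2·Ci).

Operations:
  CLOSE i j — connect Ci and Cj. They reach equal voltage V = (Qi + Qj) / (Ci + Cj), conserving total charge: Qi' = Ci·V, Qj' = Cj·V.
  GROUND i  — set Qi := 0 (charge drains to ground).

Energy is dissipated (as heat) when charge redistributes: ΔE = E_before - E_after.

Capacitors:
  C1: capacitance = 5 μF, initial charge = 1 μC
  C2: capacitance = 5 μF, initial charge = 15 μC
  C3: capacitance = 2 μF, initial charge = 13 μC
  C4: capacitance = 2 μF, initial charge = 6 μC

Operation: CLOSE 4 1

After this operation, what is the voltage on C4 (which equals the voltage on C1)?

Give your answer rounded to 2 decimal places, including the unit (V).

Answer: 1.00 V

Derivation:
Initial: C1(5μF, Q=1μC, V=0.20V), C2(5μF, Q=15μC, V=3.00V), C3(2μF, Q=13μC, V=6.50V), C4(2μF, Q=6μC, V=3.00V)
Op 1: CLOSE 4-1: Q_total=7.00, C_total=7.00, V=1.00; Q4=2.00, Q1=5.00; dissipated=5.600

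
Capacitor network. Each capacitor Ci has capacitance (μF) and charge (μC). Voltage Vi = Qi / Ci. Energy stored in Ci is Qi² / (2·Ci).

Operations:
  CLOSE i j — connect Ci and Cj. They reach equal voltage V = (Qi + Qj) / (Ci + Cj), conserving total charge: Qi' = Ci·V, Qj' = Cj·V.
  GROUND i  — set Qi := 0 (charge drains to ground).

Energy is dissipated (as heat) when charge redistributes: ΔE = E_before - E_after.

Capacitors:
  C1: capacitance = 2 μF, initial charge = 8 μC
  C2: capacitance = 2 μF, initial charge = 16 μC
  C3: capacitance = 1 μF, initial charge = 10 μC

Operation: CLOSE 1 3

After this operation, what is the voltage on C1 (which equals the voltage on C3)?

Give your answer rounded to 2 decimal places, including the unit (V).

Answer: 6.00 V

Derivation:
Initial: C1(2μF, Q=8μC, V=4.00V), C2(2μF, Q=16μC, V=8.00V), C3(1μF, Q=10μC, V=10.00V)
Op 1: CLOSE 1-3: Q_total=18.00, C_total=3.00, V=6.00; Q1=12.00, Q3=6.00; dissipated=12.000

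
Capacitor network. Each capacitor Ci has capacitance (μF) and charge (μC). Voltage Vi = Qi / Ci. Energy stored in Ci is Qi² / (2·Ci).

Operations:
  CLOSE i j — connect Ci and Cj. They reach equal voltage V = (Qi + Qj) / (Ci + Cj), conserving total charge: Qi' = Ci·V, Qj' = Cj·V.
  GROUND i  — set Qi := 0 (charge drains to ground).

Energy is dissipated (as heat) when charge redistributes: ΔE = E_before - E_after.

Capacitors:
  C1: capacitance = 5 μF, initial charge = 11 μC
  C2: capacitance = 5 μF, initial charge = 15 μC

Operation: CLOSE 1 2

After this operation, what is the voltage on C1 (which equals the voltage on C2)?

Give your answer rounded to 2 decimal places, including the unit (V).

Answer: 2.60 V

Derivation:
Initial: C1(5μF, Q=11μC, V=2.20V), C2(5μF, Q=15μC, V=3.00V)
Op 1: CLOSE 1-2: Q_total=26.00, C_total=10.00, V=2.60; Q1=13.00, Q2=13.00; dissipated=0.800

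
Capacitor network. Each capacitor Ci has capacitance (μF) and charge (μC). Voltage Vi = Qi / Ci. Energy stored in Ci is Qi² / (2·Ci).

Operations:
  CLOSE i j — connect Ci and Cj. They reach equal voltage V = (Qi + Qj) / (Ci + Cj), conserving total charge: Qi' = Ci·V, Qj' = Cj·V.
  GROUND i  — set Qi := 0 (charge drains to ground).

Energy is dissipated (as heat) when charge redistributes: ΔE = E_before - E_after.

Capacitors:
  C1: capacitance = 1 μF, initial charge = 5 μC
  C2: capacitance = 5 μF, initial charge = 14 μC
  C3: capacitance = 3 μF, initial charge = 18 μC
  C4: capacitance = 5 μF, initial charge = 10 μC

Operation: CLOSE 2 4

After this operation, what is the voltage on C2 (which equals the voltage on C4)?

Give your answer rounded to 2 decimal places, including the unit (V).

Answer: 2.40 V

Derivation:
Initial: C1(1μF, Q=5μC, V=5.00V), C2(5μF, Q=14μC, V=2.80V), C3(3μF, Q=18μC, V=6.00V), C4(5μF, Q=10μC, V=2.00V)
Op 1: CLOSE 2-4: Q_total=24.00, C_total=10.00, V=2.40; Q2=12.00, Q4=12.00; dissipated=0.800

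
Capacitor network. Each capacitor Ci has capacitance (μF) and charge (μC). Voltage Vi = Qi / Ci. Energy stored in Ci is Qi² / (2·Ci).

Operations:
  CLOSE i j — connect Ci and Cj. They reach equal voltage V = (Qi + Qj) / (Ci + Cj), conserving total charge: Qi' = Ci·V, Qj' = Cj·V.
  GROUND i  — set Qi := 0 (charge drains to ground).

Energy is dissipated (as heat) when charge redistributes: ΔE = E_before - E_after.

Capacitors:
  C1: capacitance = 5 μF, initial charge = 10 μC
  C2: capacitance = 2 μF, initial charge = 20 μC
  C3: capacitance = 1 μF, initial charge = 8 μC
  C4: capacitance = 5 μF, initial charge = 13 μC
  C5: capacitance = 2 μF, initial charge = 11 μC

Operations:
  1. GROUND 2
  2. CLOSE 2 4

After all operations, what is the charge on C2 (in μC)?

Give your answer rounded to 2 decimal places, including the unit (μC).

Initial: C1(5μF, Q=10μC, V=2.00V), C2(2μF, Q=20μC, V=10.00V), C3(1μF, Q=8μC, V=8.00V), C4(5μF, Q=13μC, V=2.60V), C5(2μF, Q=11μC, V=5.50V)
Op 1: GROUND 2: Q2=0; energy lost=100.000
Op 2: CLOSE 2-4: Q_total=13.00, C_total=7.00, V=1.86; Q2=3.71, Q4=9.29; dissipated=4.829
Final charges: Q1=10.00, Q2=3.71, Q3=8.00, Q4=9.29, Q5=11.00

Answer: 3.71 μC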